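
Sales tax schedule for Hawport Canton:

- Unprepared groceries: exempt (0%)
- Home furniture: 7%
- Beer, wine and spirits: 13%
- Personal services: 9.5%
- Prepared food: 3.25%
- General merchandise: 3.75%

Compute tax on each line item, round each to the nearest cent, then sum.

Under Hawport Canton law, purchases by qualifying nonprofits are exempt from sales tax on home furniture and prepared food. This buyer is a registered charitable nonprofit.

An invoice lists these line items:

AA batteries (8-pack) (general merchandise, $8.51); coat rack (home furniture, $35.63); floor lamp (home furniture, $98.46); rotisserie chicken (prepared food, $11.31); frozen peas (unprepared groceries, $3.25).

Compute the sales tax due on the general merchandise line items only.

$0.32

AA batteries (8-pack) $8.51: general merchandise → 3.75% → $0.32
Tax on general merchandise = $0.32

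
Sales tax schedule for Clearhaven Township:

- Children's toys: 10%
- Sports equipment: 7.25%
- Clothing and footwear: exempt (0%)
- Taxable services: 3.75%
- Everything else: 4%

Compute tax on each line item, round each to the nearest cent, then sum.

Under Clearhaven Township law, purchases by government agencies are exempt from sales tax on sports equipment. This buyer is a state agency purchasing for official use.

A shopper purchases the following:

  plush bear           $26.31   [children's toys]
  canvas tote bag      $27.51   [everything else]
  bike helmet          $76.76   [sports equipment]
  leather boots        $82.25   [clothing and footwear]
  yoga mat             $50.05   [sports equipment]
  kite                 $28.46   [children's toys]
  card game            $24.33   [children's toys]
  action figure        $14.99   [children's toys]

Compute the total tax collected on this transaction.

Plush bear $26.31: children's toys → 10% → $2.63
Canvas tote bag $27.51: everything else → 4% → $1.10
Bike helmet $76.76: sports equipment, buyer-exempt → 0% → $0.00
Leather boots $82.25: clothing and footwear → 0% → $0.00
Yoga mat $50.05: sports equipment, buyer-exempt → 0% → $0.00
Kite $28.46: children's toys → 10% → $2.85
Card game $24.33: children's toys → 10% → $2.43
Action figure $14.99: children's toys → 10% → $1.50
Total tax = $2.63 + $1.10 + $2.85 + $2.43 + $1.50 = $10.51

$10.51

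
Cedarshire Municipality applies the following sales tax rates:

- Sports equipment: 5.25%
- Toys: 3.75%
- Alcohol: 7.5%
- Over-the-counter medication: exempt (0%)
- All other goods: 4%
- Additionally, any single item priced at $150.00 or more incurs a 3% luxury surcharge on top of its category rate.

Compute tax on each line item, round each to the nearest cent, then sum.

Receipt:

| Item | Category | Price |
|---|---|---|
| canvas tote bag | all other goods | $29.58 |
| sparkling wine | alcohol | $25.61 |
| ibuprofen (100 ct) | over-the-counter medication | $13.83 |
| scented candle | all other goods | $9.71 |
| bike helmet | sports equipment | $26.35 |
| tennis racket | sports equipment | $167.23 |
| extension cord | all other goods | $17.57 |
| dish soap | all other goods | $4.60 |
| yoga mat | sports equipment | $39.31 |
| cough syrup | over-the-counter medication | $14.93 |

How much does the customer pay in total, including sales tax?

Canvas tote bag $29.58: all other goods → 4% → $1.18
Sparkling wine $25.61: alcohol → 7.5% → $1.92
Ibuprofen (100 ct) $13.83: over-the-counter medication → 0% → $0.00
Scented candle $9.71: all other goods → 4% → $0.39
Bike helmet $26.35: sports equipment → 5.25% → $1.38
Tennis racket $167.23: sports equipment → 5.25% + 3% surcharge = 8.25% → $13.80
Extension cord $17.57: all other goods → 4% → $0.70
Dish soap $4.60: all other goods → 4% → $0.18
Yoga mat $39.31: sports equipment → 5.25% → $2.06
Cough syrup $14.93: over-the-counter medication → 0% → $0.00
Subtotal = $348.72; tax = $21.61; total due = $370.33

$370.33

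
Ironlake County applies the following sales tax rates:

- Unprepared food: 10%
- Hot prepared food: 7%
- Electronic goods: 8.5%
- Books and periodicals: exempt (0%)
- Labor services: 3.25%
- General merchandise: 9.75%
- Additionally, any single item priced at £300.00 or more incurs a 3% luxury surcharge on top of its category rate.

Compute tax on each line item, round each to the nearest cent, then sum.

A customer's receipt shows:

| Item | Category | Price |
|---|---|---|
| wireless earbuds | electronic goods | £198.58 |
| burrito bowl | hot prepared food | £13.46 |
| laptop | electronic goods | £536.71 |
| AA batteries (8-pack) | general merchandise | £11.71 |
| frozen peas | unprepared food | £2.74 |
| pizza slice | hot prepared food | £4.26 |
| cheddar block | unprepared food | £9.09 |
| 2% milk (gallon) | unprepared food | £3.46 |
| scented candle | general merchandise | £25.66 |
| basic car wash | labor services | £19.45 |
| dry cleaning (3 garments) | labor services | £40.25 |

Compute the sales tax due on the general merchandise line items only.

AA batteries (8-pack) £11.71: general merchandise → 9.75% → £1.14
Scented candle £25.66: general merchandise → 9.75% → £2.50
Tax on general merchandise = £1.14 + £2.50 = £3.64

£3.64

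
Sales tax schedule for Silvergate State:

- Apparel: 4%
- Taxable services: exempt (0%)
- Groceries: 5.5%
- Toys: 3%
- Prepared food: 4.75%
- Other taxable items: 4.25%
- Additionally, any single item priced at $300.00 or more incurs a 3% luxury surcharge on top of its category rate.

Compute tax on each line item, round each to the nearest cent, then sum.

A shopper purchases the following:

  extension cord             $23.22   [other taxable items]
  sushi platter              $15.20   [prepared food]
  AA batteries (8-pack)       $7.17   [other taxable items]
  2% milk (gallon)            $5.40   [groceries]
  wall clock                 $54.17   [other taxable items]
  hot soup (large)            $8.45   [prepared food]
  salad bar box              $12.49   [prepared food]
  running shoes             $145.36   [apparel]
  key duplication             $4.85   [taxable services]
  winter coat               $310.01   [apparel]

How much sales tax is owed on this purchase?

Extension cord $23.22: other taxable items → 4.25% → $0.99
Sushi platter $15.20: prepared food → 4.75% → $0.72
AA batteries (8-pack) $7.17: other taxable items → 4.25% → $0.30
2% milk (gallon) $5.40: groceries → 5.5% → $0.30
Wall clock $54.17: other taxable items → 4.25% → $2.30
Hot soup (large) $8.45: prepared food → 4.75% → $0.40
Salad bar box $12.49: prepared food → 4.75% → $0.59
Running shoes $145.36: apparel → 4% → $5.81
Key duplication $4.85: taxable services → 0% → $0.00
Winter coat $310.01: apparel → 4% + 3% surcharge = 7% → $21.70
Total tax = $0.99 + $0.72 + $0.30 + $0.30 + $2.30 + $0.40 + $0.59 + $5.81 + $21.70 = $33.11

$33.11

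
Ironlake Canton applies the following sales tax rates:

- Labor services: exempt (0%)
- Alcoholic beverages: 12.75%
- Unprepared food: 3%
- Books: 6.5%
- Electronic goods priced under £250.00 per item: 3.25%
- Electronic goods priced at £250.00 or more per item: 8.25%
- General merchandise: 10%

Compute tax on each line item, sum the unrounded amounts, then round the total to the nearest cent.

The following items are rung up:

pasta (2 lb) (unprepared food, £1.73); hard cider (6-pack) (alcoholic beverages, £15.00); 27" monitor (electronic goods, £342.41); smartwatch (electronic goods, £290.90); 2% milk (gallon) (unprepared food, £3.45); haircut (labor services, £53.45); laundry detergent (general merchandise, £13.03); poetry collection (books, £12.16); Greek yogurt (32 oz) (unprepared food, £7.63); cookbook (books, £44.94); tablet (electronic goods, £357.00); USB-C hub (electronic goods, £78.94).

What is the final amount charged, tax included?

£1312.22

Pasta (2 lb) £1.73: unprepared food → 3% → £0.0519
Hard cider (6-pack) £15.00: alcoholic beverages → 12.75% → £1.9125
27" monitor £342.41: electronic goods, £250.00 or more → 8.25% → £28.248825
Smartwatch £290.90: electronic goods, £250.00 or more → 8.25% → £23.99925
2% milk (gallon) £3.45: unprepared food → 3% → £0.1035
Haircut £53.45: labor services → 0% → £0.00
Laundry detergent £13.03: general merchandise → 10% → £1.303
Poetry collection £12.16: books → 6.5% → £0.7904
Greek yogurt (32 oz) £7.63: unprepared food → 3% → £0.2289
Cookbook £44.94: books → 6.5% → £2.9211
Tablet £357.00: electronic goods, £250.00 or more → 8.25% → £29.4525
USB-C hub £78.94: electronic goods, under £250.00 → 3.25% → £2.56555
Subtotal = £1220.64; unrounded tax = £91.577425 → £91.58; total due = £1312.22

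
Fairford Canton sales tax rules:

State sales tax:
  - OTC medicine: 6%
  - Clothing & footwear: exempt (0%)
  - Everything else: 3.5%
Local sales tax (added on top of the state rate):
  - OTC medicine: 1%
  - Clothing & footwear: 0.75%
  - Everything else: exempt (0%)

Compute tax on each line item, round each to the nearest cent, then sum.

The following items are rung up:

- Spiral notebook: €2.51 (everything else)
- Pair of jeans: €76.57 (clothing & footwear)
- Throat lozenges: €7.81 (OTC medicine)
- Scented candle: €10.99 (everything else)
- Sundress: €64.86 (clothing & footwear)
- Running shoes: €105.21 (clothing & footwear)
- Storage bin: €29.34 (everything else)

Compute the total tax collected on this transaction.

€3.90

Spiral notebook €2.51: everything else → 3.5% + 0% local = 3.5% → €0.09
Pair of jeans €76.57: clothing & footwear → 0% + 0.75% local = 0.75% → €0.57
Throat lozenges €7.81: OTC medicine → 6% + 1% local = 7% → €0.55
Scented candle €10.99: everything else → 3.5% + 0% local = 3.5% → €0.38
Sundress €64.86: clothing & footwear → 0% + 0.75% local = 0.75% → €0.49
Running shoes €105.21: clothing & footwear → 0% + 0.75% local = 0.75% → €0.79
Storage bin €29.34: everything else → 3.5% + 0% local = 3.5% → €1.03
Total tax = €0.09 + €0.57 + €0.55 + €0.38 + €0.49 + €0.79 + €1.03 = €3.90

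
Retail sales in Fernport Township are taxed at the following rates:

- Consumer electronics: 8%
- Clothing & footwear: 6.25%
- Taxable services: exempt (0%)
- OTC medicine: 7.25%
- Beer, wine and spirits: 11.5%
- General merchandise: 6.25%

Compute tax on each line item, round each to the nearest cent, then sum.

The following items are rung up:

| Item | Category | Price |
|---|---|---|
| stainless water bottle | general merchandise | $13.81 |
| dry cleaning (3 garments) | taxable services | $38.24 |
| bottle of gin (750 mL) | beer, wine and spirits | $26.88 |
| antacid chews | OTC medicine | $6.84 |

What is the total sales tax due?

Stainless water bottle $13.81: general merchandise → 6.25% → $0.86
Dry cleaning (3 garments) $38.24: taxable services → 0% → $0.00
Bottle of gin (750 mL) $26.88: beer, wine and spirits → 11.5% → $3.09
Antacid chews $6.84: OTC medicine → 7.25% → $0.50
Total tax = $0.86 + $3.09 + $0.50 = $4.45

$4.45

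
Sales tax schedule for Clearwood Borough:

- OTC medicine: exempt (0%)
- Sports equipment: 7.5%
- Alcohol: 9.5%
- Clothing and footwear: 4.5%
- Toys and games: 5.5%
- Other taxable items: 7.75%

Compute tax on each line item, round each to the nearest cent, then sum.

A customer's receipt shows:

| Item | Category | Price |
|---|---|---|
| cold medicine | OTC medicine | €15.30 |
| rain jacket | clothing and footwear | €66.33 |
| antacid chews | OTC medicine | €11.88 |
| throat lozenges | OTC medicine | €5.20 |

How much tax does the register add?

Cold medicine €15.30: OTC medicine → 0% → €0.00
Rain jacket €66.33: clothing and footwear → 4.5% → €2.98
Antacid chews €11.88: OTC medicine → 0% → €0.00
Throat lozenges €5.20: OTC medicine → 0% → €0.00
Total tax = €2.98

€2.98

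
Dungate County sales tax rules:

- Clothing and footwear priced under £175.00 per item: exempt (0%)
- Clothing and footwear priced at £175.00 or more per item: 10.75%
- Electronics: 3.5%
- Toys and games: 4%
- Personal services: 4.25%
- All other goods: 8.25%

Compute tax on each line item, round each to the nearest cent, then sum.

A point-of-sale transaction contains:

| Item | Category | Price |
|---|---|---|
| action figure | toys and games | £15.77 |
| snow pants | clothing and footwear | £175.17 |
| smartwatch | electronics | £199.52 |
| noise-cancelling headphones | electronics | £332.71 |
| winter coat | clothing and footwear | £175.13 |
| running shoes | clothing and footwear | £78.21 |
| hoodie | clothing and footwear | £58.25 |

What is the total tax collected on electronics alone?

Smartwatch £199.52: electronics → 3.5% → £6.98
Noise-cancelling headphones £332.71: electronics → 3.5% → £11.64
Tax on electronics = £6.98 + £11.64 = £18.62

£18.62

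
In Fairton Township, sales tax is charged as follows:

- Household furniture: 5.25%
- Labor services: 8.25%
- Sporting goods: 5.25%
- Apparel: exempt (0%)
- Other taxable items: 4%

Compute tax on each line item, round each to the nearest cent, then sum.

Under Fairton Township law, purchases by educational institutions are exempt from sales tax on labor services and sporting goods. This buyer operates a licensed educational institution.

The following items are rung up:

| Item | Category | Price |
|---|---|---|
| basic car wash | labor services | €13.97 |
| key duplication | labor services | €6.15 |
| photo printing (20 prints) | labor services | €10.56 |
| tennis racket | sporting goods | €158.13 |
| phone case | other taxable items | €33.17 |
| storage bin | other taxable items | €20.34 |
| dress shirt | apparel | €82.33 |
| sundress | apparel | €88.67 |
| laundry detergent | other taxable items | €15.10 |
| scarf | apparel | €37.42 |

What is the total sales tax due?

€2.74

Basic car wash €13.97: labor services, buyer-exempt → 0% → €0.00
Key duplication €6.15: labor services, buyer-exempt → 0% → €0.00
Photo printing (20 prints) €10.56: labor services, buyer-exempt → 0% → €0.00
Tennis racket €158.13: sporting goods, buyer-exempt → 0% → €0.00
Phone case €33.17: other taxable items → 4% → €1.33
Storage bin €20.34: other taxable items → 4% → €0.81
Dress shirt €82.33: apparel → 0% → €0.00
Sundress €88.67: apparel → 0% → €0.00
Laundry detergent €15.10: other taxable items → 4% → €0.60
Scarf €37.42: apparel → 0% → €0.00
Total tax = €1.33 + €0.81 + €0.60 = €2.74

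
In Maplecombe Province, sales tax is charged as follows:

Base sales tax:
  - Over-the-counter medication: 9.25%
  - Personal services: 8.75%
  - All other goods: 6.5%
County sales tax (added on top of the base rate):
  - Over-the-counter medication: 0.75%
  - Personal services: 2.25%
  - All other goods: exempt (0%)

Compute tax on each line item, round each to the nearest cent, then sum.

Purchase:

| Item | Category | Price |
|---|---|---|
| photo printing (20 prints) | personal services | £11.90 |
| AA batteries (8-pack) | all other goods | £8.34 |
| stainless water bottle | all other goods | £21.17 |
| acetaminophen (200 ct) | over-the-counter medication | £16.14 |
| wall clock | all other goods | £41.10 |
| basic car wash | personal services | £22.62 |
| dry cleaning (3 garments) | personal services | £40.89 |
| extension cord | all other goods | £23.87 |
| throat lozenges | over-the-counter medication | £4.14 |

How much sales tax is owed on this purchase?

Photo printing (20 prints) £11.90: personal services → 8.75% + 2.25% county = 11% → £1.31
AA batteries (8-pack) £8.34: all other goods → 6.5% + 0% county = 6.5% → £0.54
Stainless water bottle £21.17: all other goods → 6.5% + 0% county = 6.5% → £1.38
Acetaminophen (200 ct) £16.14: over-the-counter medication → 9.25% + 0.75% county = 10% → £1.61
Wall clock £41.10: all other goods → 6.5% + 0% county = 6.5% → £2.67
Basic car wash £22.62: personal services → 8.75% + 2.25% county = 11% → £2.49
Dry cleaning (3 garments) £40.89: personal services → 8.75% + 2.25% county = 11% → £4.50
Extension cord £23.87: all other goods → 6.5% + 0% county = 6.5% → £1.55
Throat lozenges £4.14: over-the-counter medication → 9.25% + 0.75% county = 10% → £0.41
Total tax = £1.31 + £0.54 + £1.38 + £1.61 + £2.67 + £2.49 + £4.50 + £1.55 + £0.41 = £16.46

£16.46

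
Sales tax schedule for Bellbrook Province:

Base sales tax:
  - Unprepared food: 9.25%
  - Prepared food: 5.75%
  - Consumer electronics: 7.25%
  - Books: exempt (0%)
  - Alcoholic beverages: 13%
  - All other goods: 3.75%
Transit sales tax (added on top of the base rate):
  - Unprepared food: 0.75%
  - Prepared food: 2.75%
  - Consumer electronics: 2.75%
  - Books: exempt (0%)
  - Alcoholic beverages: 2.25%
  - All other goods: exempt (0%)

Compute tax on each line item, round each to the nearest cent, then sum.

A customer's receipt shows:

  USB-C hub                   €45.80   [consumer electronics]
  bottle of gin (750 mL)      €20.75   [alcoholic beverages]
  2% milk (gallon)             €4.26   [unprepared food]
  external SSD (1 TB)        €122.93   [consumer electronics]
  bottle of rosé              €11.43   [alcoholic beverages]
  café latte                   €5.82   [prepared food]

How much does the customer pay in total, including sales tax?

USB-C hub €45.80: consumer electronics → 7.25% + 2.75% transit = 10% → €4.58
Bottle of gin (750 mL) €20.75: alcoholic beverages → 13% + 2.25% transit = 15.25% → €3.16
2% milk (gallon) €4.26: unprepared food → 9.25% + 0.75% transit = 10% → €0.43
External SSD (1 TB) €122.93: consumer electronics → 7.25% + 2.75% transit = 10% → €12.29
Bottle of rosé €11.43: alcoholic beverages → 13% + 2.25% transit = 15.25% → €1.74
Café latte €5.82: prepared food → 5.75% + 2.75% transit = 8.5% → €0.49
Subtotal = €210.99; tax = €22.69; total due = €233.68

€233.68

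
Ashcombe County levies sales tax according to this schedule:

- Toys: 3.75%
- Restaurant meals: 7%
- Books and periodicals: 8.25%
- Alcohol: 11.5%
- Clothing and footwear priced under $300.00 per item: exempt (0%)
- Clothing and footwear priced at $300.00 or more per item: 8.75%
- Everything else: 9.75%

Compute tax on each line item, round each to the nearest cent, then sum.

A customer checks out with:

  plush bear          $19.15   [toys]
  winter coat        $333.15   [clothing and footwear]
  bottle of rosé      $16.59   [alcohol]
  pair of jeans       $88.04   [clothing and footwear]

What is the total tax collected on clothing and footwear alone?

Winter coat $333.15: clothing and footwear, $300.00 or more → 8.75% → $29.15
Pair of jeans $88.04: clothing and footwear, under $300.00 → 0% → $0.00
Tax on clothing and footwear = $29.15 + $0.00 = $29.15

$29.15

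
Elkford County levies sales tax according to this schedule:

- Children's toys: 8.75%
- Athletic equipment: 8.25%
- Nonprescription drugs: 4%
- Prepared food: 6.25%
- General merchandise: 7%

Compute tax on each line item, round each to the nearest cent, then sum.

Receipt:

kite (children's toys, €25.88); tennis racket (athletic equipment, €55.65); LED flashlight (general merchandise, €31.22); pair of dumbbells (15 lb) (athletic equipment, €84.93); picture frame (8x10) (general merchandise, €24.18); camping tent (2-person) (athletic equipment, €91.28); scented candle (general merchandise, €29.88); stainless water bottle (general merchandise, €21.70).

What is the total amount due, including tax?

€393.60

Kite €25.88: children's toys → 8.75% → €2.26
Tennis racket €55.65: athletic equipment → 8.25% → €4.59
LED flashlight €31.22: general merchandise → 7% → €2.19
Pair of dumbbells (15 lb) €84.93: athletic equipment → 8.25% → €7.01
Picture frame (8x10) €24.18: general merchandise → 7% → €1.69
Camping tent (2-person) €91.28: athletic equipment → 8.25% → €7.53
Scented candle €29.88: general merchandise → 7% → €2.09
Stainless water bottle €21.70: general merchandise → 7% → €1.52
Subtotal = €364.72; tax = €28.88; total due = €393.60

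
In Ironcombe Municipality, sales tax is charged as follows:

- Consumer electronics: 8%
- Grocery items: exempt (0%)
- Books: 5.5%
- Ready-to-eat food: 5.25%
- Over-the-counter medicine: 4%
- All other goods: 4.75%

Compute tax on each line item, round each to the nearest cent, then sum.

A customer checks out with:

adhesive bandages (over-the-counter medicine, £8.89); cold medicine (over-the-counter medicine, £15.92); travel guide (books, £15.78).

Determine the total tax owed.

£1.87

Adhesive bandages £8.89: over-the-counter medicine → 4% → £0.36
Cold medicine £15.92: over-the-counter medicine → 4% → £0.64
Travel guide £15.78: books → 5.5% → £0.87
Total tax = £0.36 + £0.64 + £0.87 = £1.87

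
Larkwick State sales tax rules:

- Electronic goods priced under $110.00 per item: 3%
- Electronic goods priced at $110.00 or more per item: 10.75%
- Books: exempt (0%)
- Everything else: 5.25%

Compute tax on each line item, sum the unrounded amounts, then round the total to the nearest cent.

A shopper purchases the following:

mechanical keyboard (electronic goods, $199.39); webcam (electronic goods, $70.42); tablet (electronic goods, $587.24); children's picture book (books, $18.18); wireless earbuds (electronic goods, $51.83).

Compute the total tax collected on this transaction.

Mechanical keyboard $199.39: electronic goods, $110.00 or more → 10.75% → $21.434425
Webcam $70.42: electronic goods, under $110.00 → 3% → $2.1126
Tablet $587.24: electronic goods, $110.00 or more → 10.75% → $63.1283
Children's picture book $18.18: books → 0% → $0.00
Wireless earbuds $51.83: electronic goods, under $110.00 → 3% → $1.5549
Unrounded tax sum = $88.230225 → $88.23

$88.23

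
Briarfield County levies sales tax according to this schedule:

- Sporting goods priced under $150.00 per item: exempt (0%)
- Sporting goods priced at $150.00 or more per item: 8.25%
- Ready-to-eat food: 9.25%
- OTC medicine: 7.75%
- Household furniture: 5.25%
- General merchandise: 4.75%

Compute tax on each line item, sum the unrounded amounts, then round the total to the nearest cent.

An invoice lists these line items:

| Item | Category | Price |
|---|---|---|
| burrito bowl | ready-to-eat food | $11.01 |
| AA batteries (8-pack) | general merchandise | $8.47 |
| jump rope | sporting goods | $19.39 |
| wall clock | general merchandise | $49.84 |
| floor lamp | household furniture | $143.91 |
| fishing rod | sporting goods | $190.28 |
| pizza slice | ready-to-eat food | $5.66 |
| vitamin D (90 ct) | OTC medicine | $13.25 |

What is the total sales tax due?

$28.59

Burrito bowl $11.01: ready-to-eat food → 9.25% → $1.018425
AA batteries (8-pack) $8.47: general merchandise → 4.75% → $0.402325
Jump rope $19.39: sporting goods, under $150.00 → 0% → $0.00
Wall clock $49.84: general merchandise → 4.75% → $2.3674
Floor lamp $143.91: household furniture → 5.25% → $7.555275
Fishing rod $190.28: sporting goods, $150.00 or more → 8.25% → $15.6981
Pizza slice $5.66: ready-to-eat food → 9.25% → $0.52355
Vitamin D (90 ct) $13.25: OTC medicine → 7.75% → $1.026875
Unrounded tax sum = $28.59195 → $28.59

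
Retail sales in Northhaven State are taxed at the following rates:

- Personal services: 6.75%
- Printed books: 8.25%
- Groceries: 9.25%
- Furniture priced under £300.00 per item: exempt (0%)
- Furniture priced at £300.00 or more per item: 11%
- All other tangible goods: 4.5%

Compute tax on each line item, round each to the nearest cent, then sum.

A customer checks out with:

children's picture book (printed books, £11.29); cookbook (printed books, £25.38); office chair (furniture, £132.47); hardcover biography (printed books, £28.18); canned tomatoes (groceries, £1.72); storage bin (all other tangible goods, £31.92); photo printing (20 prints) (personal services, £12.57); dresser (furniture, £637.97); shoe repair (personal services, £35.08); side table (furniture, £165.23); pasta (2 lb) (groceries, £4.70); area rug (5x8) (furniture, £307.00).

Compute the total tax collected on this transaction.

Children's picture book £11.29: printed books → 8.25% → £0.93
Cookbook £25.38: printed books → 8.25% → £2.09
Office chair £132.47: furniture, under £300.00 → 0% → £0.00
Hardcover biography £28.18: printed books → 8.25% → £2.32
Canned tomatoes £1.72: groceries → 9.25% → £0.16
Storage bin £31.92: all other tangible goods → 4.5% → £1.44
Photo printing (20 prints) £12.57: personal services → 6.75% → £0.85
Dresser £637.97: furniture, £300.00 or more → 11% → £70.18
Shoe repair £35.08: personal services → 6.75% → £2.37
Side table £165.23: furniture, under £300.00 → 0% → £0.00
Pasta (2 lb) £4.70: groceries → 9.25% → £0.43
Area rug (5x8) £307.00: furniture, £300.00 or more → 11% → £33.77
Total tax = £0.93 + £2.09 + £2.32 + £0.16 + £1.44 + £0.85 + £70.18 + £2.37 + £0.43 + £33.77 = £114.54

£114.54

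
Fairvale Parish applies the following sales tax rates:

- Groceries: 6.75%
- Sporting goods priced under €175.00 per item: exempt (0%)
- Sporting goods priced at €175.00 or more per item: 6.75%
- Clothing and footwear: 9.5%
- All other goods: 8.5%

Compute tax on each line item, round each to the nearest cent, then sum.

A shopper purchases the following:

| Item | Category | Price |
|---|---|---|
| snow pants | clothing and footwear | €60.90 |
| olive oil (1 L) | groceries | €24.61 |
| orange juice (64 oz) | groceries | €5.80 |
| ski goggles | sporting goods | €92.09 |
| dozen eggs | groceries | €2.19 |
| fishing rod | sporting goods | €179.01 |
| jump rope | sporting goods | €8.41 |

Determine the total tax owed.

€20.07

Snow pants €60.90: clothing and footwear → 9.5% → €5.79
Olive oil (1 L) €24.61: groceries → 6.75% → €1.66
Orange juice (64 oz) €5.80: groceries → 6.75% → €0.39
Ski goggles €92.09: sporting goods, under €175.00 → 0% → €0.00
Dozen eggs €2.19: groceries → 6.75% → €0.15
Fishing rod €179.01: sporting goods, €175.00 or more → 6.75% → €12.08
Jump rope €8.41: sporting goods, under €175.00 → 0% → €0.00
Total tax = €5.79 + €1.66 + €0.39 + €0.15 + €12.08 = €20.07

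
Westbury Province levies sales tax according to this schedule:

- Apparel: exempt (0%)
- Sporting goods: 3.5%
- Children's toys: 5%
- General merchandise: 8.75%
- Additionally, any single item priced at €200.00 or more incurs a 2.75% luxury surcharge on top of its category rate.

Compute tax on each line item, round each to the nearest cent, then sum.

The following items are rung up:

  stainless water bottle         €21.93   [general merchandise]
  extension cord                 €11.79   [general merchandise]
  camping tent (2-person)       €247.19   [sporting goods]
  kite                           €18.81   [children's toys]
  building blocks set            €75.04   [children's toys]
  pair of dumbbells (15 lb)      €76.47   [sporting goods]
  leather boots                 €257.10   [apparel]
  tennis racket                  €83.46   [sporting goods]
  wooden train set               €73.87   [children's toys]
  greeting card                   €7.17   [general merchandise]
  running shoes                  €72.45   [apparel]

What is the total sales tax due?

Stainless water bottle €21.93: general merchandise → 8.75% → €1.92
Extension cord €11.79: general merchandise → 8.75% → €1.03
Camping tent (2-person) €247.19: sporting goods → 3.5% + 2.75% surcharge = 6.25% → €15.45
Kite €18.81: children's toys → 5% → €0.94
Building blocks set €75.04: children's toys → 5% → €3.75
Pair of dumbbells (15 lb) €76.47: sporting goods → 3.5% → €2.68
Leather boots €257.10: apparel → 0% + 2.75% surcharge = 2.75% → €7.07
Tennis racket €83.46: sporting goods → 3.5% → €2.92
Wooden train set €73.87: children's toys → 5% → €3.69
Greeting card €7.17: general merchandise → 8.75% → €0.63
Running shoes €72.45: apparel → 0% → €0.00
Total tax = €1.92 + €1.03 + €15.45 + €0.94 + €3.75 + €2.68 + €7.07 + €2.92 + €3.69 + €0.63 = €40.08

€40.08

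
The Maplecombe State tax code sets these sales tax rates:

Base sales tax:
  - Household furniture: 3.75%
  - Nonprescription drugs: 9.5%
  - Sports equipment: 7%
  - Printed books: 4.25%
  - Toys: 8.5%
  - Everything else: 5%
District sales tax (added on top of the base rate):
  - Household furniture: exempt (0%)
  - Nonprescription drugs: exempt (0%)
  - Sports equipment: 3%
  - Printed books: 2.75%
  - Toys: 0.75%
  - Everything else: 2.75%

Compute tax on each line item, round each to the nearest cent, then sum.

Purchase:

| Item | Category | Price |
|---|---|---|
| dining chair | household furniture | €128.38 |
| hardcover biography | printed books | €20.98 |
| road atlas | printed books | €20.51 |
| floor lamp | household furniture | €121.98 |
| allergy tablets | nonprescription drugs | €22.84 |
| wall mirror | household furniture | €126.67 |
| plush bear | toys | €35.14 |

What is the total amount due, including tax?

€498.96

Dining chair €128.38: household furniture → 3.75% + 0% district = 3.75% → €4.81
Hardcover biography €20.98: printed books → 4.25% + 2.75% district = 7% → €1.47
Road atlas €20.51: printed books → 4.25% + 2.75% district = 7% → €1.44
Floor lamp €121.98: household furniture → 3.75% + 0% district = 3.75% → €4.57
Allergy tablets €22.84: nonprescription drugs → 9.5% + 0% district = 9.5% → €2.17
Wall mirror €126.67: household furniture → 3.75% + 0% district = 3.75% → €4.75
Plush bear €35.14: toys → 8.5% + 0.75% district = 9.25% → €3.25
Subtotal = €476.50; tax = €22.46; total due = €498.96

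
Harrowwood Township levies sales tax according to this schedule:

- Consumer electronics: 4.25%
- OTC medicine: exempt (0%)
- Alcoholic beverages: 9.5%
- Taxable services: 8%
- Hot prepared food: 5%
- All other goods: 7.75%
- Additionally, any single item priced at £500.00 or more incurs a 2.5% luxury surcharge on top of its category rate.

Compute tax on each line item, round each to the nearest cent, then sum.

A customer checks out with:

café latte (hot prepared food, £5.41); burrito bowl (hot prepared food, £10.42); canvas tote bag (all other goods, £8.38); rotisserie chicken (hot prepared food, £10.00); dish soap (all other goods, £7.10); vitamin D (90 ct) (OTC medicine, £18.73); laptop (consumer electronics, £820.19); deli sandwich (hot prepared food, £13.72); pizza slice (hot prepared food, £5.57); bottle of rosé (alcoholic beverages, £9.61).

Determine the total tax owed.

£59.73

Café latte £5.41: hot prepared food → 5% → £0.27
Burrito bowl £10.42: hot prepared food → 5% → £0.52
Canvas tote bag £8.38: all other goods → 7.75% → £0.65
Rotisserie chicken £10.00: hot prepared food → 5% → £0.50
Dish soap £7.10: all other goods → 7.75% → £0.55
Vitamin D (90 ct) £18.73: OTC medicine → 0% → £0.00
Laptop £820.19: consumer electronics → 4.25% + 2.5% surcharge = 6.75% → £55.36
Deli sandwich £13.72: hot prepared food → 5% → £0.69
Pizza slice £5.57: hot prepared food → 5% → £0.28
Bottle of rosé £9.61: alcoholic beverages → 9.5% → £0.91
Total tax = £0.27 + £0.52 + £0.65 + £0.50 + £0.55 + £55.36 + £0.69 + £0.28 + £0.91 = £59.73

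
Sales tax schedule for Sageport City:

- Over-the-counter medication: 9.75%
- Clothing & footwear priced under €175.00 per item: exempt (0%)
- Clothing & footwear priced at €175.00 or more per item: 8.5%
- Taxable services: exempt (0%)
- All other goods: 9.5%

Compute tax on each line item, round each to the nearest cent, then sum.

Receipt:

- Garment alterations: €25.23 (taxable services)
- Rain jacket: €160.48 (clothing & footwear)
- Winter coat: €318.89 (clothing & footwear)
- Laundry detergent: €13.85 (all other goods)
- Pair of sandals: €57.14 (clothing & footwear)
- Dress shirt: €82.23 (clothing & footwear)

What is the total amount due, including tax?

Garment alterations €25.23: taxable services → 0% → €0.00
Rain jacket €160.48: clothing & footwear, under €175.00 → 0% → €0.00
Winter coat €318.89: clothing & footwear, €175.00 or more → 8.5% → €27.11
Laundry detergent €13.85: all other goods → 9.5% → €1.32
Pair of sandals €57.14: clothing & footwear, under €175.00 → 0% → €0.00
Dress shirt €82.23: clothing & footwear, under €175.00 → 0% → €0.00
Subtotal = €657.82; tax = €28.43; total due = €686.25

€686.25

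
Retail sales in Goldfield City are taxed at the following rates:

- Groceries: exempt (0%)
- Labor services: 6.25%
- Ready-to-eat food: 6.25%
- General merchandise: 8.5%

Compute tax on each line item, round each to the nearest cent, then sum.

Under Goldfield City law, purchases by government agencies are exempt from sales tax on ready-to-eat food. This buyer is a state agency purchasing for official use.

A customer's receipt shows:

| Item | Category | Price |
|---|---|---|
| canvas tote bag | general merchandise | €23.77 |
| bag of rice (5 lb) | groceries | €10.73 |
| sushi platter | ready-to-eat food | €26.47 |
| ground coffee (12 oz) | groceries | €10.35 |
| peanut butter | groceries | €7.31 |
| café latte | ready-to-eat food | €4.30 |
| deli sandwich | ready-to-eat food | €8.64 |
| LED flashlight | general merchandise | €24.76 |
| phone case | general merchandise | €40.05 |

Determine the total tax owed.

Canvas tote bag €23.77: general merchandise → 8.5% → €2.02
Bag of rice (5 lb) €10.73: groceries → 0% → €0.00
Sushi platter €26.47: ready-to-eat food, buyer-exempt → 0% → €0.00
Ground coffee (12 oz) €10.35: groceries → 0% → €0.00
Peanut butter €7.31: groceries → 0% → €0.00
Café latte €4.30: ready-to-eat food, buyer-exempt → 0% → €0.00
Deli sandwich €8.64: ready-to-eat food, buyer-exempt → 0% → €0.00
LED flashlight €24.76: general merchandise → 8.5% → €2.10
Phone case €40.05: general merchandise → 8.5% → €3.40
Total tax = €2.02 + €2.10 + €3.40 = €7.52

€7.52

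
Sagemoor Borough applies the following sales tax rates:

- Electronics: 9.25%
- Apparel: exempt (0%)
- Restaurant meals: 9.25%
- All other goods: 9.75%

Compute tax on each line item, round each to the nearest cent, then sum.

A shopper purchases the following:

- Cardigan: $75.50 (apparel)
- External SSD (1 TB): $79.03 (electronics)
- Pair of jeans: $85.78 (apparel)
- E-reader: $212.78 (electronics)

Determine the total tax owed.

$26.99

Cardigan $75.50: apparel → 0% → $0.00
External SSD (1 TB) $79.03: electronics → 9.25% → $7.31
Pair of jeans $85.78: apparel → 0% → $0.00
E-reader $212.78: electronics → 9.25% → $19.68
Total tax = $7.31 + $19.68 = $26.99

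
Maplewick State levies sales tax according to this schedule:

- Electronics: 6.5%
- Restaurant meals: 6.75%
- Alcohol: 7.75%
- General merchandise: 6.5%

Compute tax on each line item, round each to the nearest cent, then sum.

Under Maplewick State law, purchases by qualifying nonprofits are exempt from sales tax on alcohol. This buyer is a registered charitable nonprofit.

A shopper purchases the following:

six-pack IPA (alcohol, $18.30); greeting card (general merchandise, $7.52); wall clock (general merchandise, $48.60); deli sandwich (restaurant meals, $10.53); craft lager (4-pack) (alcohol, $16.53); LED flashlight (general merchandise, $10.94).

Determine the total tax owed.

Six-pack IPA $18.30: alcohol, buyer-exempt → 0% → $0.00
Greeting card $7.52: general merchandise → 6.5% → $0.49
Wall clock $48.60: general merchandise → 6.5% → $3.16
Deli sandwich $10.53: restaurant meals → 6.75% → $0.71
Craft lager (4-pack) $16.53: alcohol, buyer-exempt → 0% → $0.00
LED flashlight $10.94: general merchandise → 6.5% → $0.71
Total tax = $0.49 + $3.16 + $0.71 + $0.71 = $5.07

$5.07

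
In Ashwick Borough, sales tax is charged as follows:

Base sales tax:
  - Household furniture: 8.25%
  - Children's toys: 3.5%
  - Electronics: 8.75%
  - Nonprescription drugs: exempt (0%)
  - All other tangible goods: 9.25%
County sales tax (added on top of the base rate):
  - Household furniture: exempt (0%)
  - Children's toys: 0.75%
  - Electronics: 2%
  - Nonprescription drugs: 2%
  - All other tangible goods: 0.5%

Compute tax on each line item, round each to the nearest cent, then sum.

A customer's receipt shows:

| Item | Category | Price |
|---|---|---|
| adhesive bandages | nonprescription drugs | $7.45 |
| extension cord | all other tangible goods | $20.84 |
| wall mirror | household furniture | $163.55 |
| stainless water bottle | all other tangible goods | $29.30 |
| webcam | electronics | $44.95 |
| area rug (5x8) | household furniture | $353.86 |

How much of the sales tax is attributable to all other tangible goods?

Extension cord $20.84: all other tangible goods → 9.25% + 0.5% county = 9.75% → $2.03
Stainless water bottle $29.30: all other tangible goods → 9.25% + 0.5% county = 9.75% → $2.86
Tax on all other tangible goods = $2.03 + $2.86 = $4.89

$4.89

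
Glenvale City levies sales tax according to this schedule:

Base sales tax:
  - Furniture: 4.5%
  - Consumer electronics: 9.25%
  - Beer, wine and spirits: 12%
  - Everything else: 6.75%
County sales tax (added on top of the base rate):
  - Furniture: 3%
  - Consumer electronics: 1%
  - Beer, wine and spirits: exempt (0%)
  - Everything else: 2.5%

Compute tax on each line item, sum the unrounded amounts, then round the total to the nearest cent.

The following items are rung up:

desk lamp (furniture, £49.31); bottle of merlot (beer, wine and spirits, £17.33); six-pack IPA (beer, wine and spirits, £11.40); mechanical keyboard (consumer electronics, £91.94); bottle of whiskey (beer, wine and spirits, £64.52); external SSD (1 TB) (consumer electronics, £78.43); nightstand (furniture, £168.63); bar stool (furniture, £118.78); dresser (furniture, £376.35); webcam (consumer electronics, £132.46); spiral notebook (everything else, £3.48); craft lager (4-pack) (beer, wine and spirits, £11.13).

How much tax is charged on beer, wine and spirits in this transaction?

£12.53

Bottle of merlot £17.33: beer, wine and spirits → 12% + 0% county = 12% → £2.0796
Six-pack IPA £11.40: beer, wine and spirits → 12% + 0% county = 12% → £1.368
Bottle of whiskey £64.52: beer, wine and spirits → 12% + 0% county = 12% → £7.7424
Craft lager (4-pack) £11.13: beer, wine and spirits → 12% + 0% county = 12% → £1.3356
Tax on beer, wine and spirits: unrounded sum = £12.5256 → £12.53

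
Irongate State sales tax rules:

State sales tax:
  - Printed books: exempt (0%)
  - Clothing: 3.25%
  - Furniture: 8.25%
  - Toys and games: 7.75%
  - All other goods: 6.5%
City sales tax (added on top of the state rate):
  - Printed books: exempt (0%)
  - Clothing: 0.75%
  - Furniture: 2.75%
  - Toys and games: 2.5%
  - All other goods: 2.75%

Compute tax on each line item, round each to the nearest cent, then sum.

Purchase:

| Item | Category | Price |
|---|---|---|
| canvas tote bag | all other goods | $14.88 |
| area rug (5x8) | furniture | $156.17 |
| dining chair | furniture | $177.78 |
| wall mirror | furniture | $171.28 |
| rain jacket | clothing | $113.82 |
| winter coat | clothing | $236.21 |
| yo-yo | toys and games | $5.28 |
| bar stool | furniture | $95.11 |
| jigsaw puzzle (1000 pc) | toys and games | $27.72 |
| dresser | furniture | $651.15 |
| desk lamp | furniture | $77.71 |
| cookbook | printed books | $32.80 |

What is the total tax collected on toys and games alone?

Yo-yo $5.28: toys and games → 7.75% + 2.5% city = 10.25% → $0.54
Jigsaw puzzle (1000 pc) $27.72: toys and games → 7.75% + 2.5% city = 10.25% → $2.84
Tax on toys and games = $0.54 + $2.84 = $3.38

$3.38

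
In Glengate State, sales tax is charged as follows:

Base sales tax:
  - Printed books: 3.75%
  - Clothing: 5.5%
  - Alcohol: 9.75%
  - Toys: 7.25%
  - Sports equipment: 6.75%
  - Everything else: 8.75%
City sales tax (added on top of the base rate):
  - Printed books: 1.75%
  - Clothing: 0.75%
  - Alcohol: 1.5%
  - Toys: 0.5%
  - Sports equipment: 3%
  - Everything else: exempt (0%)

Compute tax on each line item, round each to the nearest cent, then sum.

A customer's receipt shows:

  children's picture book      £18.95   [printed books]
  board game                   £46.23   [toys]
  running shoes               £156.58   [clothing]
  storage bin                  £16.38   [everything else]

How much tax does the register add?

£15.84

Children's picture book £18.95: printed books → 3.75% + 1.75% city = 5.5% → £1.04
Board game £46.23: toys → 7.25% + 0.5% city = 7.75% → £3.58
Running shoes £156.58: clothing → 5.5% + 0.75% city = 6.25% → £9.79
Storage bin £16.38: everything else → 8.75% + 0% city = 8.75% → £1.43
Total tax = £1.04 + £3.58 + £9.79 + £1.43 = £15.84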